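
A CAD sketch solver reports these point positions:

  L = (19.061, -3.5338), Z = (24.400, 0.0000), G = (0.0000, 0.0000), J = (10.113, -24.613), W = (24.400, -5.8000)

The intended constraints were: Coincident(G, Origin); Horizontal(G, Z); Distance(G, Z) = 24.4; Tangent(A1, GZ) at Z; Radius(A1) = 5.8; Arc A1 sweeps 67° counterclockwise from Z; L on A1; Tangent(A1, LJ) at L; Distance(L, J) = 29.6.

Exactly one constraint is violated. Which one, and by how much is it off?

Distance(L, J) = 29.6 — off by 6.70.

G = (0.00, 0.00) ✓; G.y = 0.00, Z.y = 0.00 ✓; |GZ| = 24.40 ✓; ∠(WZ, ZG) = 90.00° ✓; |WZ| = 5.800 ✓; bearing(W→L) − bearing(W→Z) = 67.00° ✓; |WL| = 5.800 ✓; ∠(WL, LJ) = 90.00° ✓; |LJ| = 22.90 ✗.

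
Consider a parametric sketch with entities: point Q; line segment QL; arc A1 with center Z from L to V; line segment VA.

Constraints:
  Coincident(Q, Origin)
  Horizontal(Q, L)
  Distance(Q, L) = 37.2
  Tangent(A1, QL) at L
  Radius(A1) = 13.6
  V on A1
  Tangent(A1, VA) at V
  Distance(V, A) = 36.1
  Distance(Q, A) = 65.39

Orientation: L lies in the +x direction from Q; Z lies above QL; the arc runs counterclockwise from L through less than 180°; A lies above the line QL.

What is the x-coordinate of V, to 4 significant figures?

50.19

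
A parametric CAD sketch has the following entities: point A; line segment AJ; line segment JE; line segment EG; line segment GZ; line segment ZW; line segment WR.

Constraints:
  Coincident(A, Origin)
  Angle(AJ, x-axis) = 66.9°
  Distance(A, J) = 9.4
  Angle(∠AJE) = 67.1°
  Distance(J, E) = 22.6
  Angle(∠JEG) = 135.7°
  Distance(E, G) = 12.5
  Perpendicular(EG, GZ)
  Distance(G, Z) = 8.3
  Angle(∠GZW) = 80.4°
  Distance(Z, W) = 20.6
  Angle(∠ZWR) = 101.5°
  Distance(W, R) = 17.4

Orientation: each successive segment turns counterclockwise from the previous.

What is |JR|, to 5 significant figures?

29.361

∠GZW = 80.4° gives ZW at 53.700° from the x-axis; with |ZW| = 20.6, W = (-9.9169, 10.668). ∠ZWR = 101.5° gives WR at 132.20° from the x-axis; with |WR| = 17.4, R = (-21.605, 23.558). Then |JR| = |R − J| = 29.361.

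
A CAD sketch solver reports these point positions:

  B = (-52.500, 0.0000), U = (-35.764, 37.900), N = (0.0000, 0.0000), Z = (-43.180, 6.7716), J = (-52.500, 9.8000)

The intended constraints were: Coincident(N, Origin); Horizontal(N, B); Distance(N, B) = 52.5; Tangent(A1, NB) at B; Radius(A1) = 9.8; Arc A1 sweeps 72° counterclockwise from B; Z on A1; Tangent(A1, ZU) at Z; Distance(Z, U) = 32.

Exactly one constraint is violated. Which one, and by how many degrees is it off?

Tangent(A1, ZU) at Z — off by 4.60°.

N = (0.00, 0.00) ✓; N.y = 0.00, B.y = 0.00 ✓; |NB| = 52.50 ✓; ∠(JB, BN) = 90.00° ✓; |JB| = 9.800 ✓; bearing(J→Z) − bearing(J→B) = 72.00° ✓; |JZ| = 9.800 ✓; ∠(JZ, ZU) = 85.40° ✗; |ZU| = 32.00 ✓.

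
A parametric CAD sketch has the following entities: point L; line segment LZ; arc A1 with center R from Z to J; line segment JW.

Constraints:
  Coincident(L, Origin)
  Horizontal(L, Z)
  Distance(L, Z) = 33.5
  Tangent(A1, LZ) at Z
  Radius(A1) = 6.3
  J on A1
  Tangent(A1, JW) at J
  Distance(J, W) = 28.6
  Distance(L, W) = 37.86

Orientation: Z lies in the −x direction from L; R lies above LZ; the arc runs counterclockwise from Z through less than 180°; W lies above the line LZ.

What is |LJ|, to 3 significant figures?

27.8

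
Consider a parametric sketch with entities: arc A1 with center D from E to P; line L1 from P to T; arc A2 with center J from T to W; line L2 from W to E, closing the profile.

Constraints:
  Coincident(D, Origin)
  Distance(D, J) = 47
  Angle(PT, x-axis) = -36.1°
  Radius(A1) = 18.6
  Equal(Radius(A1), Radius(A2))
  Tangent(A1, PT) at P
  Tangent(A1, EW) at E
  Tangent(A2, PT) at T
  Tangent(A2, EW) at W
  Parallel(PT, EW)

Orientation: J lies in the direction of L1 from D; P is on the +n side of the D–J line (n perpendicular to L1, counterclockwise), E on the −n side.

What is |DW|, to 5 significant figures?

50.547

The slot axis is L1's direction at -36.1°, so u = (cos -36.1°, sin -36.1°) = (0.80799, -0.58920) and n = (−sin -36.1°, cos -36.1°) = (0.58920, 0.80799). D is at the origin and J lies 47.0 along u from D, so J = 47.0·u = (37.976, -27.692). Tangency of A1 to both parallel lines with radius 18.6 puts P and E at D ± 18.6·n: P = (10.959, 15.029), E = (-10.959, -15.029). Equal radii place T and W the same way about J: T = J + 18.6·n = (48.935, -12.664), W = J − 18.6·n = (27.016, -42.721). Then |DW| = |W − D| = 50.547.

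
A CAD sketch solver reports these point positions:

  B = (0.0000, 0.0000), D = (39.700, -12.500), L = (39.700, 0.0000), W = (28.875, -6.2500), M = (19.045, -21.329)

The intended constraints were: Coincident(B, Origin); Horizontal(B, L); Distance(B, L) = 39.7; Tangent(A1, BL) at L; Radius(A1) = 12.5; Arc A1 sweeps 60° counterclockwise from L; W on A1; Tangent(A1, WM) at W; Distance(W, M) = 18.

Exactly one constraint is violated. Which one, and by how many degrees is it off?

Tangent(A1, WM) at W — off by 3.10°.

B = (0.00, 0.00) ✓; B.y = 0.00, L.y = 0.00 ✓; |BL| = 39.70 ✓; ∠(DL, LB) = 90.00° ✓; |DL| = 12.50 ✓; bearing(D→W) − bearing(D→L) = 60.00° ✓; |DW| = 12.50 ✓; ∠(DW, WM) = 93.10° ✗; |WM| = 18.00 ✓.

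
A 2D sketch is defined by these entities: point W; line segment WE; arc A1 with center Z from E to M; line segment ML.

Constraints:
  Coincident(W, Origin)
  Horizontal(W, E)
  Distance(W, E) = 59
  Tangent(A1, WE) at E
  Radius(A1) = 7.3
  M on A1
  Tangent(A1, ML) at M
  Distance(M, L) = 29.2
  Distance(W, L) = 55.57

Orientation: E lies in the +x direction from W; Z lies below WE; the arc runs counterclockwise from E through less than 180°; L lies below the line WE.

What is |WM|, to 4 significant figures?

52.23

W is at the origin; W and E share the same y with |WE| = 59.0 and E on the +x side, so E = (59.00, 0.000). Tangency of A1 to WE means the radius ZE is perpendicular to WE, so Z = E + (0, -7.3) = (59.00, -7.300). Since ZM ⟂ ML (tangency), |ZL| = √(7.3² + 29.2²) = 30.10 regardless of where M sits on A1. So L lies on both circle(W, 55.57) and circle(Z, 30.10); the below-WE intersection is L = (44.29, -33.56). M is the foot of the tangent from L: M = (51.96, -5.384).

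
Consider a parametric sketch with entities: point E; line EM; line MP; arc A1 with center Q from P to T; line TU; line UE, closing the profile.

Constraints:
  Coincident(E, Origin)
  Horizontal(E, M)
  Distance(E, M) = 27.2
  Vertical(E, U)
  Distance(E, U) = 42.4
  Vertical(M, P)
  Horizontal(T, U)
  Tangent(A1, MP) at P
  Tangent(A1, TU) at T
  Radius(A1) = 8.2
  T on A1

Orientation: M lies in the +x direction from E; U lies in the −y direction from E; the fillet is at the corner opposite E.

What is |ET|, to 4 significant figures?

46.46

E is at the origin; E and M share the same y with |EM| = 27.2 and M on the +x side, so M = (27.20, 0.000). E and U share the same x with |EU| = 42.4 and U on the −y side, so U = (0.000, -42.40). The virtual corner opposite E is at (27.20, -42.40). A1 meets MP tangentially, so QP is at right angles to MP and since A1 is tangent to TU there, QT ⟂ TU, with radius 8.2, so the center Q sits 8.2 in from both sides at Q = (19.00, -34.20). That places the tangent points at P = (27.20, -34.20) on MP and T = (19.00, -42.40) on TU. Then |ET| = |T − E| = 46.46.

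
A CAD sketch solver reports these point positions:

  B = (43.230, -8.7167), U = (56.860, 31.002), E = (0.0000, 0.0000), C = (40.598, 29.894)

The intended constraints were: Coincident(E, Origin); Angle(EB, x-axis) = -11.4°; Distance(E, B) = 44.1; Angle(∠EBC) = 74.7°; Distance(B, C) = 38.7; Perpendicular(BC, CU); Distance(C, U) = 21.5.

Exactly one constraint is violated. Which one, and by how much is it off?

Distance(C, U) = 21.5 — off by 5.20.

E = (0.00, 0.00) ✓; EB at -11.40° ✓; |EB| = 44.10 ✓; ∠EBC = 74.70° ✓; |BC| = 38.70 ✓; ∠(BC, CU) = 90.00° ✓; |CU| = 16.30 ✗.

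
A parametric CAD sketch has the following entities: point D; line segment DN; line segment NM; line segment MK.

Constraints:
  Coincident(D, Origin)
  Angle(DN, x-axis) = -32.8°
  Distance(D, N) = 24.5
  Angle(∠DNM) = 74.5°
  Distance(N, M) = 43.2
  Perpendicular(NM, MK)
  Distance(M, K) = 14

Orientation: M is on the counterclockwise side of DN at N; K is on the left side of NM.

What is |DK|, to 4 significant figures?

37.89

D is at the origin; DN runs at -32.8° with length 24.5, so N = 24.5·(cos -32.8°, sin -32.8°) = (20.59, -13.27). ∠DNM = 74.5°, so NM runs at -32.8° + (180° − 74.5°) = 72.70° from the x-axis; with |NM| = 43.2, M = N + 43.2·(cos 72.70°, sin 72.70°) = (33.44, 27.97). The perpendicularity gives MK at right angles to NM; with |MK| = 14.0 on the left of NM, K = M + 14.0·(-0.9548, 0.2974) = (20.07, 32.14). Then |DK| = |K − D| = 37.89.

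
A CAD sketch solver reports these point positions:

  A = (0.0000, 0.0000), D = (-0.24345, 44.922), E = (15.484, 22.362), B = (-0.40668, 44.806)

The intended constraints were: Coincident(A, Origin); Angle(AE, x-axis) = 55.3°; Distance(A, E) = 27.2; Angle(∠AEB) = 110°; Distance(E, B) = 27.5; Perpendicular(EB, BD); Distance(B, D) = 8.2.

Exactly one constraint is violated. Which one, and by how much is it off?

Distance(B, D) = 8.2 — off by 8.00.

A = (0.00, 0.00) ✓; AE at 55.30° ✓; |AE| = 27.20 ✓; ∠AEB = 110.0° ✓; |EB| = 27.50 ✓; ∠(EB, BD) = 89.90° ✓; |BD| = 0.2002 ✗.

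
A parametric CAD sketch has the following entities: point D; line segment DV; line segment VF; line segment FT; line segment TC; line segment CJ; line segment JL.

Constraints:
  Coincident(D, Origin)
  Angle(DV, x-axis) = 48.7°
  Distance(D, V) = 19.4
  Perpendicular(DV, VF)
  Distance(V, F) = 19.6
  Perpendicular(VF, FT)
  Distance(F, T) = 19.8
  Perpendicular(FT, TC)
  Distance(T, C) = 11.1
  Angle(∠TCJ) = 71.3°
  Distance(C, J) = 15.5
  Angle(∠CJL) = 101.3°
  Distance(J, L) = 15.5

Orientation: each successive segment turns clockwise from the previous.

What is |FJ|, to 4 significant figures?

7.986

D is at the origin; DV runs at 48.7° with length 19.4, so V = (12.80, 14.57). DV is perpendicular to VF, so VF runs at -41.30°; with |VF| = 19.6, F = (27.53, 1.638). The perpendicularity gives FT at right angles to VF, so FT runs at -131.3°; with |FT| = 19.8, T = (14.46, -13.24). FT is perpendicular to TC, so TC runs at 138.7°; with |TC| = 11.1, C = (6.122, -5.911). ∠TCJ = 71.3° gives CJ at 30.00° from the x-axis; with |CJ| = 15.5, J = (19.55, 1.839). Then |FJ| = |J − F| = 7.986.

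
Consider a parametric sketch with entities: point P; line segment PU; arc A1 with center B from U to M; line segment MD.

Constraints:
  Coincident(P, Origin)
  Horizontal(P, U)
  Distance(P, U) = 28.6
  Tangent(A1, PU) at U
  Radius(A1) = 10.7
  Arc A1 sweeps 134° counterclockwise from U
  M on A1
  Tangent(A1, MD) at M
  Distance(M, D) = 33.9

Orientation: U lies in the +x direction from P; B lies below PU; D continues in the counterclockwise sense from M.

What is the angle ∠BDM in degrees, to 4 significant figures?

17.52°

P is at the origin; P and U share the same y with |PU| = 28.6 and U on the +x side, so U = (28.60, 0.000). A1 meets PU tangentially, so BU is at right angles to PU, so B = U + (0, -10.7) = (28.60, -10.70). On A1, U sits at bearing 90° from B; a 134° counterclockwise sweep puts M at bearing 224°, so M = B + 10.7·(cos 224°, sin 224°) = (20.90, -18.13). Since A1 is tangent to MD there, BM ⟂ MD, so MD runs along (−sin 224°, cos 224°); with |MD| = 33.9, D = (44.45, -42.52). Then cos ∠BDM = DB·DM / (|DB||DM|), giving 17.52°.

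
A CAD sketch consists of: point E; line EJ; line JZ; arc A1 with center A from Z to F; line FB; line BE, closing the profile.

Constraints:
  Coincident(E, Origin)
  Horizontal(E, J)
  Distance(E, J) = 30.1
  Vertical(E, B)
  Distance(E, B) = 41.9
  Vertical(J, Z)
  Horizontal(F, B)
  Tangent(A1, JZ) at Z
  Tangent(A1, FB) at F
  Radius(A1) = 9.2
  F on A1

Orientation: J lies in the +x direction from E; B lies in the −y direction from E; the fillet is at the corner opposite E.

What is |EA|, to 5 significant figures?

38.809

E is at the origin; E and J share the same y with |EJ| = 30.1 and J on the +x side, so J = (30.100, 0.0000). EB is vertical with |EB| = 41.9 and B on the −y side, so B = (0.0000, -41.900). The virtual corner opposite E is at (30.100, -41.900). The tangent condition forces AZ to be normal to JZ and tangency of A1 to FB means the radius AF is perpendicular to FB, with radius 9.2, so the center A sits 9.2 in from both sides at A = (20.900, -32.700). Then |EA| = |A − E| = 38.809.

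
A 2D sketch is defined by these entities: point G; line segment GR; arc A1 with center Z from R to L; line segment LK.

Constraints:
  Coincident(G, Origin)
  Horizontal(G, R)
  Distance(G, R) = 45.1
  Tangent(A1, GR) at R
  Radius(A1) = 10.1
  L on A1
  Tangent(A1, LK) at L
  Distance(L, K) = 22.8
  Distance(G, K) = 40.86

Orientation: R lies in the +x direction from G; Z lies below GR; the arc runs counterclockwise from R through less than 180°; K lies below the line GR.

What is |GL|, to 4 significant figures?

36.15

Checks: |ZL| = 10.10 ✓; ∠(ZL, LK) = 90.00° ✓; |LK| = 22.80 ✓; |GK| = 40.86 ✓.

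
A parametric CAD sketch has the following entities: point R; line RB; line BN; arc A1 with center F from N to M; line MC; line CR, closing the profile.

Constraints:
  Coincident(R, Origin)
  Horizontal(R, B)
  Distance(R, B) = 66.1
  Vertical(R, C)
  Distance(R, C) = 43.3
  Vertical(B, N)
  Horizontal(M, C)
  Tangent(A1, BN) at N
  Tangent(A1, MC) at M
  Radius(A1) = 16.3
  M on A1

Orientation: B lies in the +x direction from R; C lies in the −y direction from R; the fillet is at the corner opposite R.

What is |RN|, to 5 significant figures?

71.402

R is at the origin; R and B share the same y with |RB| = 66.1 and B on the +x side, so B = (66.100, 0.0000). R and C share the same x with |RC| = 43.3 and C on the −y side, so C = (0.0000, -43.300). The virtual corner opposite R is at (66.100, -43.300). A1 meets BN tangentially, so FN is at right angles to BN and tangency of A1 to MC means the radius FM is perpendicular to MC, with radius 16.3, so the center F sits 16.3 in from both sides at F = (49.800, -27.000). That places the tangent points at N = (66.100, -27.000) on BN and M = (49.800, -43.300) on MC. Then |RN| = |N − R| = 71.402.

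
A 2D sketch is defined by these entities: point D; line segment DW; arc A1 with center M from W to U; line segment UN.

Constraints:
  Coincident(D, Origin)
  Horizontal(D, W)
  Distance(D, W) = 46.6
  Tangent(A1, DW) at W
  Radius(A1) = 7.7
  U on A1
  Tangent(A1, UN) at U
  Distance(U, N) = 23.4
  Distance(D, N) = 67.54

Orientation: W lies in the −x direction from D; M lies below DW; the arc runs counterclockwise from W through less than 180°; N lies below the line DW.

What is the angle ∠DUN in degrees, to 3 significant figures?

116°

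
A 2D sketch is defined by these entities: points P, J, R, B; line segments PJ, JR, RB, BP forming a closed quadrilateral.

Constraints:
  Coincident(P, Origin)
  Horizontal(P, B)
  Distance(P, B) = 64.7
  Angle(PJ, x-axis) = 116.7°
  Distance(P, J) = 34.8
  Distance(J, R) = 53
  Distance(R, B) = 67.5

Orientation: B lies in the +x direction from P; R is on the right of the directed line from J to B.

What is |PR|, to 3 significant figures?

19.5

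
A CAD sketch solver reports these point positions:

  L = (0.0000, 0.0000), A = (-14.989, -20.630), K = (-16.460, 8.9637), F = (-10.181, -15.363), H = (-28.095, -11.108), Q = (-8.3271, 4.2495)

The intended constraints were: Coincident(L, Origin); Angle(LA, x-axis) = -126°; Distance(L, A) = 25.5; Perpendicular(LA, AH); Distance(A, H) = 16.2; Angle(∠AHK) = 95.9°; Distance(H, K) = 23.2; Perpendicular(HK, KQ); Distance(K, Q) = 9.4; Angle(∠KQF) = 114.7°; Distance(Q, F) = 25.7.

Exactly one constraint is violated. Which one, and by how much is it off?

Distance(Q, F) = 25.7 — off by 6.00.

L = (0.00, 0.00) ✓; LA at -126.0° ✓; |LA| = 25.50 ✓; ∠(LA, AH) = 90.00° ✓; |AH| = 16.20 ✓; ∠AHK = 95.90° ✓; |HK| = 23.20 ✓; ∠(HK, KQ) = 90.00° ✓; |KQ| = 9.400 ✓; ∠KQF = 114.7° ✓; |QF| = 19.70 ✗.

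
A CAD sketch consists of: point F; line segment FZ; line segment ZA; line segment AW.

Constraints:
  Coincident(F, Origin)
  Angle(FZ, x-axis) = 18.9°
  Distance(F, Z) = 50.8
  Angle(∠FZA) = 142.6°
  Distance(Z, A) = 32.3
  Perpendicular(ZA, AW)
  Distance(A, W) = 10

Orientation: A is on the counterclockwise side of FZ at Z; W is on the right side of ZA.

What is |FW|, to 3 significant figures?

83.4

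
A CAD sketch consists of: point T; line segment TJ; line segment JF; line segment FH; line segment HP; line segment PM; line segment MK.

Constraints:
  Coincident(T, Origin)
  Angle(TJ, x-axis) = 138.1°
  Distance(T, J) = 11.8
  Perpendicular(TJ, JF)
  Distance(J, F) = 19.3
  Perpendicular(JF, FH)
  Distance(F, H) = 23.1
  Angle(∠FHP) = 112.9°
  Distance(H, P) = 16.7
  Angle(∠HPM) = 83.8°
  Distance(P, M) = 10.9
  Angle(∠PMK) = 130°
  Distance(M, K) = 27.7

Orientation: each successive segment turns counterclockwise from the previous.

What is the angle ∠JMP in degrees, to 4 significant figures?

165.6°

T is at the origin; TJ runs at 138.1° with length 11.8, so J = (-8.783, 7.880). TJ ⟂ JF, so JF runs at -131.9°; with |JF| = 19.3, F = (-21.67, -6.485). JF ⟂ FH, so FH runs at -41.90°; with |FH| = 23.1, H = (-4.478, -21.91). ∠FHP = 112.9° gives HP at 25.20° from the x-axis; with |HP| = 16.7, P = (10.63, -14.80). ∠HPM = 83.8° gives PM at 121.4° from the x-axis; with |PM| = 10.9, M = (4.953, -5.498). Then cos ∠JMP = MJ·MP / (|MJ||MP|), giving 165.6°.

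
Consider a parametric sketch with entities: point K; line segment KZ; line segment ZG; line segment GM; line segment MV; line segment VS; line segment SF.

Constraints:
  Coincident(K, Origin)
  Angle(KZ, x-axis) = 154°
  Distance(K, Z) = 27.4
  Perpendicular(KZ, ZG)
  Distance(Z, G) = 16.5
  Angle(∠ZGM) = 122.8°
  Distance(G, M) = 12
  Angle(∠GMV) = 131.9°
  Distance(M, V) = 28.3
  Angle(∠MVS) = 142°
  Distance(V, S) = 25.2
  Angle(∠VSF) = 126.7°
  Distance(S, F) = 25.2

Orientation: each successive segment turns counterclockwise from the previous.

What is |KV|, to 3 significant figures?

18.5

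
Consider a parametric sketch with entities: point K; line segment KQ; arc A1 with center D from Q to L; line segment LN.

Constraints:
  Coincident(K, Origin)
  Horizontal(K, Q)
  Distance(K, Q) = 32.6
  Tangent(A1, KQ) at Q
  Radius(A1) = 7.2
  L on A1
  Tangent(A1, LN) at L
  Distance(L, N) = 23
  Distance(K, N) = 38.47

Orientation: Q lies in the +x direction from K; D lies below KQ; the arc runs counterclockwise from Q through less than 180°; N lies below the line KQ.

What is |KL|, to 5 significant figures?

26.316

Checks: |DL| = 7.200 ✓; ∠(DL, LN) = 90.00° ✓; |LN| = 23.00 ✓; |KN| = 38.47 ✓.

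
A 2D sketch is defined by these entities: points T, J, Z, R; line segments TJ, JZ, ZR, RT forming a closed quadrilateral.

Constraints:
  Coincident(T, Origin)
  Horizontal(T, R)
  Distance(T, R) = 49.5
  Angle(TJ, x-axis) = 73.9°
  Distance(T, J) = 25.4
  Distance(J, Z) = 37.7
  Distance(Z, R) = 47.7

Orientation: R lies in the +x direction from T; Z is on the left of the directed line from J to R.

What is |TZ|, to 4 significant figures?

59.71

T is at the origin; T and R share the same y with |TR| = 49.5 and R in +x, so R = (49.5, 0). TJ runs at 73.9° with |TJ| = 25.4, so J = (7.044, 24.40). Z is determined by |JZ| = 37.7 and |ZR| = 47.7 together: it lies at the intersection of circle(J, 37.7) and circle(R, 47.7). With |JR| = 48.97, the foot of the radical line on JR is 15.77 from J and the perpendicular offset is √(37.7² − 15.77²) = 34.25. Taking the left-of-JR solution: Z = (37.78, 46.24).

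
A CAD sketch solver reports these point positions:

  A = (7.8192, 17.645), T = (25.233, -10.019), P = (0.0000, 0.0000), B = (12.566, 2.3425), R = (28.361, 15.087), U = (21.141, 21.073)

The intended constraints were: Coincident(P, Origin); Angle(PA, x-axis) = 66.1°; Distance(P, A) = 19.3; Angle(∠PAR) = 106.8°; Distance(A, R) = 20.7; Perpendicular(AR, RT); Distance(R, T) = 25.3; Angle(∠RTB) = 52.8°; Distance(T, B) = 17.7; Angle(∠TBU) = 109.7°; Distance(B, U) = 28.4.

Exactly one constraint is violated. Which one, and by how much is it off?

Distance(B, U) = 28.4 — off by 7.80.

P = (0.00, 0.00) ✓; PA at 66.10° ✓; |PA| = 19.30 ✓; ∠PAR = 106.8° ✓; |AR| = 20.70 ✓; ∠(AR, RT) = 90.00° ✓; |RT| = 25.30 ✓; ∠RTB = 52.80° ✓; |TB| = 17.70 ✓; ∠TBU = 109.7° ✓; |BU| = 20.60 ✗.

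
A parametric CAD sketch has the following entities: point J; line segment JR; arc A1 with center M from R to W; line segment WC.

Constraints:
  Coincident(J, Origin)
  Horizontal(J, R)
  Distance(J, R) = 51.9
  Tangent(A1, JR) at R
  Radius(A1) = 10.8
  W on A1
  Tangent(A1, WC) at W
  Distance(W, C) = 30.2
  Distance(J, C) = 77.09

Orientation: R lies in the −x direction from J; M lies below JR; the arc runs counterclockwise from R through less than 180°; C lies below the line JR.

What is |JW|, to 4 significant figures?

63.34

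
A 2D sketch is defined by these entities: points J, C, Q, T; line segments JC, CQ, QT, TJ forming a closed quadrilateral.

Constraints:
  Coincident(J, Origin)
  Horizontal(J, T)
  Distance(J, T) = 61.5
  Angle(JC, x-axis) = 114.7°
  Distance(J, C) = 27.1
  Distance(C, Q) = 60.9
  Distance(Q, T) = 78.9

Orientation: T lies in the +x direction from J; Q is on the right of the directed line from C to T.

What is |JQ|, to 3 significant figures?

37.2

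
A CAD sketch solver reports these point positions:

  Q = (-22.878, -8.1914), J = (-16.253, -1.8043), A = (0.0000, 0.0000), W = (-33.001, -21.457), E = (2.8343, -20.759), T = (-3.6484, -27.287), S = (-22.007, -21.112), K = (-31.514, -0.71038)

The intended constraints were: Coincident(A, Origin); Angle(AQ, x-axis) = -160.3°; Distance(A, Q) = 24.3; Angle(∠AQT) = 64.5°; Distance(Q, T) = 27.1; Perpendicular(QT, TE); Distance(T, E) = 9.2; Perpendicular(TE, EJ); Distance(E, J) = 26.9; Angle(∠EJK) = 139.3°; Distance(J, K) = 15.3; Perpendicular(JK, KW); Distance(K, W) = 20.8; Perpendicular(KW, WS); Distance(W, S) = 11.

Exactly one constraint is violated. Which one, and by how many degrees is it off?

Perpendicular(KW, WS) — off by 5.90°.

A = (0.00, 0.00) ✓; AQ at -160.3° ✓; |AQ| = 24.30 ✓; ∠AQT = 64.50° ✓; |QT| = 27.10 ✓; ∠(QT, TE) = 90.00° ✓; |TE| = 9.200 ✓; ∠(TE, EJ) = 90.00° ✓; |EJ| = 26.90 ✓; ∠EJK = 139.3° ✓; |JK| = 15.30 ✓; ∠(JK, KW) = 90.00° ✓; |KW| = 20.80 ✓; ∠(KW, WS) = 95.90° ✗; |WS| = 11.00 ✓.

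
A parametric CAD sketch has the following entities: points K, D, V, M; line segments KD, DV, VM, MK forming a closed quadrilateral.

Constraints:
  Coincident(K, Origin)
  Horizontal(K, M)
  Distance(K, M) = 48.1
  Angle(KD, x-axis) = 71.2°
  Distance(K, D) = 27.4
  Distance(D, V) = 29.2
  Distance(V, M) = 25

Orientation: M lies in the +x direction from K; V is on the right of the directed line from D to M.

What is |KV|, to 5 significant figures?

23.109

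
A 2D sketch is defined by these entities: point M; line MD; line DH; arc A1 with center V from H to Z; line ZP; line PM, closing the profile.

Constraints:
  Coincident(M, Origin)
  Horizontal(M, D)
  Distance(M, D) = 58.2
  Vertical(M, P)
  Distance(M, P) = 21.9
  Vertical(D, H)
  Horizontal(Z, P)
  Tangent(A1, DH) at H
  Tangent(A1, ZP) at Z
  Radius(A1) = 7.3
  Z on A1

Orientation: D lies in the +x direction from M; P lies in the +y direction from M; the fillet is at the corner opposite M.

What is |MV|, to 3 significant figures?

53.0

M and P share the same x with |MP| = 21.9 and P on the +y side, so P = (0.00, 21.9). The virtual corner opposite M is at (58.2, 21.9). A1 meets DH tangentially, so VH is at right angles to DH and the tangent condition forces VZ to be normal to ZP, with radius 7.3, so the center V sits 7.3 in from both sides at V = (50.9, 14.6). Then |MV| = |V − M| = 53.0.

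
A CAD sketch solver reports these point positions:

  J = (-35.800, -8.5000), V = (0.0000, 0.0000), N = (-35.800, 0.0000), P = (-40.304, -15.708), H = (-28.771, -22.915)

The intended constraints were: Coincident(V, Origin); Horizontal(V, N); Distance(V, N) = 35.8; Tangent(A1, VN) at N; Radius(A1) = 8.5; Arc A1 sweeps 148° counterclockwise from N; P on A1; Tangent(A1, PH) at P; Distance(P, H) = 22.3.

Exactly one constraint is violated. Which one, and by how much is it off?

Distance(P, H) = 22.3 — off by 8.70.

V = (0.00, 0.00) ✓; V.y = 0.00, N.y = 0.00 ✓; |VN| = 35.80 ✓; ∠(JN, NV) = 90.00° ✓; |JN| = 8.500 ✓; bearing(J→P) − bearing(J→N) = 148.0° ✓; |JP| = 8.499 ✓; ∠(JP, PH) = 90.00° ✓; |PH| = 13.60 ✗.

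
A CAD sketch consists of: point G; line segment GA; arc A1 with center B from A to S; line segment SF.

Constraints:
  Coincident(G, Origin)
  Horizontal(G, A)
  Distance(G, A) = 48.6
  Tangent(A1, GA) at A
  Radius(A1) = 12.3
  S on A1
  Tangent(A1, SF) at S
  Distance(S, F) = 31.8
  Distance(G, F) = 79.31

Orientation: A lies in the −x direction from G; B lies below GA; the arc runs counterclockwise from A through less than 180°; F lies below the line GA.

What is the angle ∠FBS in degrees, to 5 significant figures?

68.854°

G is at the origin; G and A share the same y with |GA| = 48.6 and A on the −x side, so A = (-48.600, 0.0000). Since A1 is tangent to GA there, BA ⟂ GA, so B = A + (0, -12.3) = (-48.600, -12.300). Since BS ⟂ SF (tangency), |BF| = √(12.3² + 31.8²) = 34.096 regardless of where S sits on A1. So F lies on both circle(G, 79.31) and circle(B, 34.096); the below-GA intersection is F = (-68.487, -39.996). S is the foot of the tangent from F: S = (-60.506, -9.2133).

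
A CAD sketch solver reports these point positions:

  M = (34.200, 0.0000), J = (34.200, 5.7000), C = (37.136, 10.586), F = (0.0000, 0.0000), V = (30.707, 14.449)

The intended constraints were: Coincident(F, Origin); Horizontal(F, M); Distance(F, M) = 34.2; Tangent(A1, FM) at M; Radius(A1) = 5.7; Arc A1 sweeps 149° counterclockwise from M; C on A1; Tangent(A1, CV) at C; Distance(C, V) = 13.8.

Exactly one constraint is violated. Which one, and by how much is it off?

Distance(C, V) = 13.8 — off by 6.30.

F = (0.00, 0.00) ✓; F.y = 0.00, M.y = 0.00 ✓; |FM| = 34.20 ✓; ∠(JM, MF) = 90.00° ✓; |JM| = 5.700 ✓; bearing(J→C) − bearing(J→M) = 149.0° ✓; |JC| = 5.700 ✓; ∠(JC, CV) = 90.00° ✓; |CV| = 7.500 ✗.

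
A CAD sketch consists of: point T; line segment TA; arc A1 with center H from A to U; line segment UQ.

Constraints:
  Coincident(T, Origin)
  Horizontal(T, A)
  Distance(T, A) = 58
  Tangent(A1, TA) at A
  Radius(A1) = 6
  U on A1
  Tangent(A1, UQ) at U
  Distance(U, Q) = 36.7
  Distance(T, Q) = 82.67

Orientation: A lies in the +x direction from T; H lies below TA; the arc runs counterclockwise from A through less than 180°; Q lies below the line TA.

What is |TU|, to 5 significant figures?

53.675

T is at the origin; TA is horizontal with |TA| = 58.0 and A on the +x side, so A = (58.000, 0.0000). The tangent condition forces HA to be normal to TA, so H = A + (0, -6) = (58.000, -6.0000). Since HU ⟂ UQ (tangency), |HQ| = √(6.0² + 36.7²) = 37.187 regardless of where U sits on A1. So Q lies on both circle(T, 82.67) and circle(H, 37.187); the below-TA intersection is Q = (72.126, -40.400). U is the foot of the tangent from Q: U = (52.890, -9.1449).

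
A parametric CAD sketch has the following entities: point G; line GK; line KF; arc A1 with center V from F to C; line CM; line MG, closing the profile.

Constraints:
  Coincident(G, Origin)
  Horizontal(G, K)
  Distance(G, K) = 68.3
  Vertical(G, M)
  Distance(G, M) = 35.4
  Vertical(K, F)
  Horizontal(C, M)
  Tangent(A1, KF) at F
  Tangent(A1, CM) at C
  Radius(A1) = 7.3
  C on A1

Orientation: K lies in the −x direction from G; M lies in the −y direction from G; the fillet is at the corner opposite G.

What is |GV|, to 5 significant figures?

67.161

GM is vertical with |GM| = 35.4 and M on the −y side, so M = (0.0000, -35.400). The virtual corner opposite G is at (-68.300, -35.400). The tangent condition forces VF to be normal to KF and the tangent condition forces VC to be normal to CM, with radius 7.3, so the center V sits 7.3 in from both sides at V = (-61.000, -28.100). Then |GV| = |V − G| = 67.161.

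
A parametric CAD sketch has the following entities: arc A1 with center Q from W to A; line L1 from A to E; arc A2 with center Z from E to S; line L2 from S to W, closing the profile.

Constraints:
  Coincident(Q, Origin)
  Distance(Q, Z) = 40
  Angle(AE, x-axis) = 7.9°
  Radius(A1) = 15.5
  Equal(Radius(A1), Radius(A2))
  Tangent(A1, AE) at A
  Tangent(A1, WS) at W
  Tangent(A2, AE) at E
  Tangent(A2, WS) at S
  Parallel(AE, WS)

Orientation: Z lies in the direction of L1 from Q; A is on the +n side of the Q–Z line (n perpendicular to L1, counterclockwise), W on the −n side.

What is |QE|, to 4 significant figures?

42.90

Tangency of A1 to both parallel lines with radius 15.5 puts A and W at Q ± 15.5·n: A = (-2.130, 15.35), W = (2.130, -15.35). Equal radii place E and S the same way about Z: E = Z + 15.5·n = (37.49, 20.85), S = Z − 15.5·n = (41.75, -9.855). Then |QE| = |E − Q| = 42.90.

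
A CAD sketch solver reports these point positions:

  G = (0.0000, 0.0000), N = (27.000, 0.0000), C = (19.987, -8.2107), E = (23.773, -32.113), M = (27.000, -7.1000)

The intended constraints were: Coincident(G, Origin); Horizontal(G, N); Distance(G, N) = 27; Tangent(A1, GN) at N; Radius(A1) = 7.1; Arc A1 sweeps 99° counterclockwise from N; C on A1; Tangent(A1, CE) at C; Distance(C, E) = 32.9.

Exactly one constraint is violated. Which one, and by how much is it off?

Distance(C, E) = 32.9 — off by 8.70.

G = (0.00, 0.00) ✓; G.y = 0.00, N.y = 0.00 ✓; |GN| = 27.00 ✓; ∠(MN, NG) = 90.00° ✓; |MN| = 7.100 ✓; bearing(M→C) − bearing(M→N) = 99.00° ✓; |MC| = 7.100 ✓; ∠(MC, CE) = 90.00° ✓; |CE| = 24.20 ✗.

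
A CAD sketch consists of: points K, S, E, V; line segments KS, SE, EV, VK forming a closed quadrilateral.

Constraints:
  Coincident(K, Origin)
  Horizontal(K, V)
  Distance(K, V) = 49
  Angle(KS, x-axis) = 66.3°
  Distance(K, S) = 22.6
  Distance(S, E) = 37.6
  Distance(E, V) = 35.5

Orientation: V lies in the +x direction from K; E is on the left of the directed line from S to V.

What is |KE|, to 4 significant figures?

56.15

Checks: |SE| = 37.60 ✓; |EV| = 35.50 ✓.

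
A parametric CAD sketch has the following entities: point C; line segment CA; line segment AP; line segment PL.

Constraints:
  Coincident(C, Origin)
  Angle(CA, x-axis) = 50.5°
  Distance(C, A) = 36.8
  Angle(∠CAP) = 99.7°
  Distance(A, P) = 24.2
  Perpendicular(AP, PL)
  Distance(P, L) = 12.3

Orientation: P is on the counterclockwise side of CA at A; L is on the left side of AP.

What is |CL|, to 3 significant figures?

38.7

C is at the origin; CA runs at 50.5° with length 36.8, so A = 36.8·(cos 50.5°, sin 50.5°) = (23.4, 28.4). ∠CAP = 99.7°, so AP runs at 50.5° + (180° − 99.7°) = 131° from the x-axis; with |AP| = 24.2, P = A + 24.2·(cos 131°, sin 131°) = (7.59, 46.7). The perpendicularity gives PL at right angles to AP; with |PL| = 12.3 on the left of AP, L = P + 12.3·(-0.757, -0.653) = (-1.72, 38.7). Then |CL| = |L − C| = 38.7.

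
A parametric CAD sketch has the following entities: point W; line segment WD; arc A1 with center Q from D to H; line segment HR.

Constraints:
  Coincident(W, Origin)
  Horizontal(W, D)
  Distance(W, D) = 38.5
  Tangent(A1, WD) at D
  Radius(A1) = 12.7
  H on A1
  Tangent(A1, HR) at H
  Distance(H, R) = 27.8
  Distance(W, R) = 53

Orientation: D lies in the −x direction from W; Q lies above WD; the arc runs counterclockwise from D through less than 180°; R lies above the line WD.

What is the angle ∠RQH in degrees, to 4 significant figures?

65.45°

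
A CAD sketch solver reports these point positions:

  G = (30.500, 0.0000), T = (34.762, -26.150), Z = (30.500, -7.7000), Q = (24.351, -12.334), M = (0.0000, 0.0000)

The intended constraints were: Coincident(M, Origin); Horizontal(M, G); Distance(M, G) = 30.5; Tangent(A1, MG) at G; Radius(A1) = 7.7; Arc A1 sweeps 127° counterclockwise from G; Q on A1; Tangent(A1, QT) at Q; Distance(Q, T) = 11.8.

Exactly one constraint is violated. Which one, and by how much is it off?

Distance(Q, T) = 11.8 — off by 5.50.

M = (0.00, 0.00) ✓; M.y = 0.00, G.y = 0.00 ✓; |MG| = 30.50 ✓; ∠(ZG, GM) = 90.00° ✓; |ZG| = 7.700 ✓; bearing(Z→Q) − bearing(Z→G) = 127.0° ✓; |ZQ| = 7.700 ✓; ∠(ZQ, QT) = 90.00° ✓; |QT| = 17.30 ✗.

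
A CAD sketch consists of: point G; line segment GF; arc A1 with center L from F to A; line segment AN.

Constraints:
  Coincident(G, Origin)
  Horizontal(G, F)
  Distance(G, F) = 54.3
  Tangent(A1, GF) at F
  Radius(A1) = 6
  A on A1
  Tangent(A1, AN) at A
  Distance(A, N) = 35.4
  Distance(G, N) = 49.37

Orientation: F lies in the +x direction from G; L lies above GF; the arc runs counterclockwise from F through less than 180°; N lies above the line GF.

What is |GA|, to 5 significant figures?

59.501

Checks: ∠(LF, FG) = 90.00° ✓; |LF| = 6.000 ✓; |LA| = 6.000 ✓; ∠(LA, AN) = 90.00° ✓; |AN| = 35.40 ✓; |GN| = 49.37 ✓.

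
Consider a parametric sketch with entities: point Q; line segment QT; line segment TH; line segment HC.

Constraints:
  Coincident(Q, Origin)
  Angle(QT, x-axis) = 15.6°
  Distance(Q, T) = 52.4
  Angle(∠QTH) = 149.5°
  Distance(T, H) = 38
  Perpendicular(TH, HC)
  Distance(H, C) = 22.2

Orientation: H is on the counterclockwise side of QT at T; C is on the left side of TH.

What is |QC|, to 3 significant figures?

83.3

Q is at the origin; QT runs at 15.6° with length 52.4, so T = 52.4·(cos 15.6°, sin 15.6°) = (50.5, 14.1). ∠QTH = 149.5°, so TH runs at 15.6° + (180° − 149.5°) = 46.1° from the x-axis; with |TH| = 38.0, H = T + 38.0·(cos 46.1°, sin 46.1°) = (76.8, 41.5). TH ⟂ HC; with |HC| = 22.2 on the left of TH, C = H + 22.2·(-0.721, 0.693) = (60.8, 56.9). Then |QC| = |C − Q| = 83.3.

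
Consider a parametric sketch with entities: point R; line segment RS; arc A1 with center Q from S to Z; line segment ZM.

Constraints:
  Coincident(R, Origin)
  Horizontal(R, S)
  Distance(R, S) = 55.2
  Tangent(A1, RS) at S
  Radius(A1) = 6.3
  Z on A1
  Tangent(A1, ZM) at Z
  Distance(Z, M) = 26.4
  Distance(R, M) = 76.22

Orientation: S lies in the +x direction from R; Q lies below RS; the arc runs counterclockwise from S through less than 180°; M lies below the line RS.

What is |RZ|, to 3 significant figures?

52.2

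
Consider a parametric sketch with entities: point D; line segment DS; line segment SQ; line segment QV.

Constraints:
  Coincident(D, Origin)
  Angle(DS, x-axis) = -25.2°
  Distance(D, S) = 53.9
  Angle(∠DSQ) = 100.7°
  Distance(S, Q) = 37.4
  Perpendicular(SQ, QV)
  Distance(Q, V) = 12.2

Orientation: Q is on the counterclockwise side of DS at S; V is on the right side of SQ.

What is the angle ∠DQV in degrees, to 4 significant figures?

138.2°

D is at the origin; DS runs at -25.2° with length 53.9, so S = 53.9·(cos -25.2°, sin -25.2°) = (48.77, -22.95). ∠DSQ = 100.7°, so SQ runs at -25.2° + (180° − 100.7°) = 54.10° from the x-axis; with |SQ| = 37.4, Q = S + 37.4·(cos 54.10°, sin 54.10°) = (70.70, 7.346). The perpendicularity gives QV at right angles to SQ; with |QV| = 12.2 on the right of SQ, V = Q + 12.2·(0.8100, -0.5864) = (80.58, 0.1923). Then cos ∠DQV = QD·QV / (|QD||QV|), giving 138.2°.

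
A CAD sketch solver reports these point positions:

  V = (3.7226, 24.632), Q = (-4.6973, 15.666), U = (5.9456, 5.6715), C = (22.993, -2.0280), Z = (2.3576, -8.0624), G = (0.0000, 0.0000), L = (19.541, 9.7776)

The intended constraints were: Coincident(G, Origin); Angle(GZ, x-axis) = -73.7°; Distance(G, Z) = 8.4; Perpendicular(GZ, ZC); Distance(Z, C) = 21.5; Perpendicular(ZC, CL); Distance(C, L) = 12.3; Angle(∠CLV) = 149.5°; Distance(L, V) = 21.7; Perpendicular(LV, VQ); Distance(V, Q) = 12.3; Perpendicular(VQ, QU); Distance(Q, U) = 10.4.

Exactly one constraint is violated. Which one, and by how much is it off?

Distance(Q, U) = 10.4 — off by 4.20.

G = (0.00, 0.00) ✓; GZ at -73.70° ✓; |GZ| = 8.400 ✓; ∠(GZ, ZC) = 90.00° ✓; |ZC| = 21.50 ✓; ∠(ZC, CL) = 90.00° ✓; |CL| = 12.30 ✓; ∠CLV = 149.5° ✓; |LV| = 21.70 ✓; ∠(LV, VQ) = 90.00° ✓; |VQ| = 12.30 ✓; ∠(VQ, QU) = 90.00° ✓; |QU| = 14.60 ✗.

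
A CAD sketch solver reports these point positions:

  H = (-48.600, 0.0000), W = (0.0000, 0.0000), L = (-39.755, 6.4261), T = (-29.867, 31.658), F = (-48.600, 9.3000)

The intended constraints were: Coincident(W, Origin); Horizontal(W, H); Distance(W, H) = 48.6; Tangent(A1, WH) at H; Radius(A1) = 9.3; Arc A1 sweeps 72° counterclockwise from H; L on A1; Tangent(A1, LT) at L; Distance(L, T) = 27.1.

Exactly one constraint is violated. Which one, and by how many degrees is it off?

Tangent(A1, LT) at L — off by 3.40°.

W = (0.00, 0.00) ✓; W.y = 0.00, H.y = 0.00 ✓; |WH| = 48.60 ✓; ∠(FH, HW) = 90.00° ✓; |FH| = 9.300 ✓; bearing(F→L) − bearing(F→H) = 72.00° ✓; |FL| = 9.300 ✓; ∠(FL, LT) = 93.40° ✗; |LT| = 27.10 ✓.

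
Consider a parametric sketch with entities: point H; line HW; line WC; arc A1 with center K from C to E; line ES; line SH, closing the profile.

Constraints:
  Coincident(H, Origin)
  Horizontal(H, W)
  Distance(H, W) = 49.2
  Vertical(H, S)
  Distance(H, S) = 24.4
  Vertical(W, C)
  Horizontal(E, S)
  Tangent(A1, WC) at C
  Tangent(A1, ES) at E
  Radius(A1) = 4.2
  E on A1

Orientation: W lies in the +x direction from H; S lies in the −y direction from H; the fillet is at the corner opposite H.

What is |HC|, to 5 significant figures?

53.185

H is at the origin; HW is horizontal with |HW| = 49.2 and W on the +x side, so W = (49.200, 0.0000). H and S share the same x with |HS| = 24.4 and S on the −y side, so S = (0.0000, -24.400). The virtual corner opposite H is at (49.200, -24.400). The tangent condition forces KC to be normal to WC and tangency of A1 to ES means the radius KE is perpendicular to ES, with radius 4.2, so the center K sits 4.2 in from both sides at K = (45.000, -20.200). That places the tangent points at C = (49.200, -20.200) on WC and E = (45.000, -24.400) on ES. Then |HC| = |C − H| = 53.185.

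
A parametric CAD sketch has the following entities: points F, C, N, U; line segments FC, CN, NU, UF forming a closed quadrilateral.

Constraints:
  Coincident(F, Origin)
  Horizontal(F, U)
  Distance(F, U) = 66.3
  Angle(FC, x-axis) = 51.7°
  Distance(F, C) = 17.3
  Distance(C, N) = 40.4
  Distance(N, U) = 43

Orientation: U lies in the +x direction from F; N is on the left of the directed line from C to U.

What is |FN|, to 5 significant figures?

57.180

F is at the origin; F and U share the same y with |FU| = 66.3 and U in +x, so U = (66.3, 0). FC runs at 51.7° with |FC| = 17.3, so C = (10.722, 13.577). N is determined by |CN| = 40.4 and |NU| = 43.0 together: it lies at the intersection of circle(C, 40.4) and circle(U, 43.0). With |CU| = 57.212, the foot of the radical line on CU is 26.711 from C and the perpendicular offset is √(40.4² − 26.711²) = 30.310. Taking the left-of-CU solution: N = (43.863, 36.682).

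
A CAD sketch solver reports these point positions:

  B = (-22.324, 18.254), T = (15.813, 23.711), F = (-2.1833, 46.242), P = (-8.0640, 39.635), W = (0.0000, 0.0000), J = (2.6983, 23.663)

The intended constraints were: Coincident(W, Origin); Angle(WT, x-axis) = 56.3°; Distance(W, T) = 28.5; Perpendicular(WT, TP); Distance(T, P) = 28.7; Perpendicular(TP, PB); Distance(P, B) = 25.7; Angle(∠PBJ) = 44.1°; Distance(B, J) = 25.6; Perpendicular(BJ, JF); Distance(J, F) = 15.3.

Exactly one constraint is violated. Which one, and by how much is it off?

Distance(J, F) = 15.3 — off by 7.80.

W = (0.00, 0.00) ✓; WT at 56.30° ✓; |WT| = 28.50 ✓; ∠(WT, TP) = 90.00° ✓; |TP| = 28.70 ✓; ∠(TP, PB) = 90.00° ✓; |PB| = 25.70 ✓; ∠PBJ = 44.10° ✓; |BJ| = 25.60 ✓; ∠(BJ, JF) = 90.00° ✓; |JF| = 23.10 ✗.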